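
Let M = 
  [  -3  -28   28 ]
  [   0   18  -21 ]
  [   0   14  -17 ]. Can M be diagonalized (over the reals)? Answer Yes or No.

Characteristic polynomial: p(r) = r^3 + 2r^2 - 15r - 36 = (r - 4)(r + 3)^2.
r = -3 has algebraic multiplicity 2; rank(M + 3I) = 1, so geometric multiplicity = 2.
Every eigenvalue has geometric = algebraic multiplicity, so M is diagonalizable.

Yes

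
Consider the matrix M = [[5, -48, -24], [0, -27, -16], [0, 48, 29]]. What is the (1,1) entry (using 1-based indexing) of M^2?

25

Characteristic polynomial: t^3 - 7t^2 - 5t + 75 = (t - 5)^2(t + 3), so the eigenvalues are -3, 5, 5.
t=5: eigenvector (1, 0, 0).
t=5: eigenvector (2, 1, -2).
t=-3: eigenvector (3, 2, -3).
P = [[1, 2, 3], [0, 1, 2], [0, -2, -3]], D = diag(5, 5, -3), P⁻¹ = [[1, 0, 1], [0, -3, -2], [0, 2, 1]].
M² = P·diag(25, 25, 9)·P⁻¹ = [[25, -96, -48], [0, -39, -32], [0, 96, 73]].
The requested entry is 25.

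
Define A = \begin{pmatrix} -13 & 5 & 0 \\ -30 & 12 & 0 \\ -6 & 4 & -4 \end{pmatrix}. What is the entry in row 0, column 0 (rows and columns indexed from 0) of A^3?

Characteristic polynomial: μ^3 + 5μ^2 - 2μ - 24 = (μ - 2)(μ + 3)(μ + 4), so the eigenvalues are -4, -3, 2.
μ=-3: eigenvector (1, 2, 2).
μ=2: eigenvector (1, 3, 1).
μ=-4: eigenvector (0, 0, 1).
P = [[1, 1, 0], [2, 3, 0], [2, 1, 1]], D = diag(-3, 2, -4), P⁻¹ = [[3, -1, 0], [-2, 1, 0], [-4, 1, 1]].
A³ = P·diag(-27, 8, -64)·P⁻¹ = [[-97, 35, 0], [-210, 78, 0], [78, -2, -64]].
The requested entry is -97.

-97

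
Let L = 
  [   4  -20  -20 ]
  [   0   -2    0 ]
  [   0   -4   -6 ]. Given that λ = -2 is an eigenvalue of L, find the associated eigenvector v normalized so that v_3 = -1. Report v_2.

1

L + 2I = [[6, -20, -20], [0, 0, 0], [0, -4, -4]].
Solving (L + 2I)v = 0 gives the eigenspace spanned by (0, 1, -1).
With v_3 = -1, v = (0, 1, -1), so v_2 = 1.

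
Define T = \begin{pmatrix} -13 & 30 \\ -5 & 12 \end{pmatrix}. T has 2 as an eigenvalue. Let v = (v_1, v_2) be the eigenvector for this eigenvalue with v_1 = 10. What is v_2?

T − 2I = [[-15, 30], [-5, 10]].
Solving (T − 2I)v = 0 gives the eigenspace spanned by (10, 5).
With v_1 = 10, v = (10, 5), so v_2 = 5.

5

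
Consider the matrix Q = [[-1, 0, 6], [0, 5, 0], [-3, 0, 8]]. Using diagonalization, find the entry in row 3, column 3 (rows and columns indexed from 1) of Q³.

Characteristic polynomial: t^3 - 12t^2 + 45t - 50 = (t - 5)^2(t - 2), so the eigenvalues are 2, 5, 5.
t=2: eigenvector (2, 0, 1).
t=5: eigenvector (-2, 1, -2).
t=5: eigenvector (3, -1, 3).
P = [[2, -2, 3], [0, 1, -1], [1, -2, 3]], D = diag(2, 5, 5), P⁻¹ = [[1, 0, -1], [-1, 3, 2], [-1, 2, 2]].
Q³ = P·diag(8, 125, 125)·P⁻¹ = [[-109, 0, 234], [0, 125, 0], [-117, 0, 242]].
The requested entry is 242.

242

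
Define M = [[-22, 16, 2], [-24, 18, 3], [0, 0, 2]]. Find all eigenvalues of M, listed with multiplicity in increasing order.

Characteristic polynomial: p(r) = r^3 + 2r^2 - 20r + 24 = (r - 2)^2(r + 6).
Roots (with multiplicity): -6, 2, 2.

-6, 2, 2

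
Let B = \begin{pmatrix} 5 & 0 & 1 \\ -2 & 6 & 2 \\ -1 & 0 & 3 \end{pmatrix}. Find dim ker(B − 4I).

1

B − 4I = [[1, 0, 1], [-2, 2, 2], [-1, 0, -1]].
This matrix has rank 2, so its null space has dimension 3 − 2 = 1.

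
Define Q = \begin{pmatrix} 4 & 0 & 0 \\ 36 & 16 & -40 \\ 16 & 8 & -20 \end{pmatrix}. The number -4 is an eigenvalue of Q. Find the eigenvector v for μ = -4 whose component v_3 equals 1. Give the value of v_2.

2

Q + 4I = [[8, 0, 0], [36, 20, -40], [16, 8, -16]].
Solving (Q + 4I)v = 0 gives the eigenspace spanned by (0, 2, 1).
With v_3 = 1, v = (0, 2, 1), so v_2 = 2.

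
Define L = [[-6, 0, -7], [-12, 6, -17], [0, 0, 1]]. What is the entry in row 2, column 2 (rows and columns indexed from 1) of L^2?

36

Characteristic polynomial: λ^3 - λ^2 - 36λ + 36 = (λ - 6)(λ - 1)(λ + 6), so the eigenvalues are -6, 1, 6.
λ=-6: eigenvector (1, 1, 0).
λ=6: eigenvector (0, 1, 0).
λ=1: eigenvector (-1, 1, 1).
P = [[1, 0, -1], [1, 1, 1], [0, 0, 1]], D = diag(-6, 6, 1), P⁻¹ = [[1, 0, 1], [-1, 1, -2], [0, 0, 1]].
L² = P·diag(36, 36, 1)·P⁻¹ = [[36, 0, 35], [0, 36, -35], [0, 0, 1]].
The requested entry is 36.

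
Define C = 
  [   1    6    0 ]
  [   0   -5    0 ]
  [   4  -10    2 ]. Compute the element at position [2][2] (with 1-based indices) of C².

25

Characteristic polynomial: s^3 + 2s^2 - 13s + 10 = (s - 2)(s - 1)(s + 5), so the eigenvalues are -5, 1, 2.
s=1: eigenvector (1, 0, -4).
s=2: eigenvector (0, 0, 1).
s=-5: eigenvector (-1, 1, 2).
P = [[1, 0, -1], [0, 0, 1], [-4, 1, 2]], D = diag(1, 2, -5), P⁻¹ = [[1, 1, 0], [4, 2, 1], [0, 1, 0]].
C² = P·diag(1, 4, 25)·P⁻¹ = [[1, -24, 0], [0, 25, 0], [12, 54, 4]].
The requested entry is 25.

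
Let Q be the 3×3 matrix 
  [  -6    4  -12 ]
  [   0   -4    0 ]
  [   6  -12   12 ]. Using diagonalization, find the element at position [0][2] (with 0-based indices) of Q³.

-432

Characteristic polynomial: λ^3 - 2λ^2 - 24λ = λ(λ - 6)(λ + 4), so the eigenvalues are -4, 0, 6.
λ=0: eigenvector (2, 0, -1).
λ=6: eigenvector (-1, 0, 1).
λ=-4: eigenvector (2, 1, 0).
P = [[2, -1, 2], [0, 0, 1], [-1, 1, 0]], D = diag(0, 6, -4), P⁻¹ = [[1, -2, 1], [1, -2, 2], [0, 1, 0]].
Q³ = P·diag(0, 216, -64)·P⁻¹ = [[-216, 304, -432], [0, -64, 0], [216, -432, 432]].
The requested entry is -432.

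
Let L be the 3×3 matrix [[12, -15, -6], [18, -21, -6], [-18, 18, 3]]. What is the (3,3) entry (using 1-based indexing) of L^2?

Characteristic polynomial: λ^3 + 6λ^2 - 9λ - 54 = (λ - 3)(λ + 3)(λ + 6), so the eigenvalues are -6, -3, 3.
λ=-3: eigenvector (1, 1, 0).
λ=-6: eigenvector (-1, -2, 2).
λ=3: eigenvector (-1, -1, 1).
P = [[1, -1, -1], [1, -2, -1], [0, 2, 1]], D = diag(-3, -6, 3), P⁻¹ = [[0, 1, 1], [1, -1, 0], [-2, 2, 1]].
L² = P·diag(9, 36, 9)·P⁻¹ = [[-18, 27, 0], [-54, 63, 0], [54, -54, 9]].
The requested entry is 9.

9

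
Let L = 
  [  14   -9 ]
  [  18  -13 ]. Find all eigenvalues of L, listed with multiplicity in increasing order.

Characteristic polynomial: p(μ) = μ^2 - μ - 20 = (μ - 5)(μ + 4).
Roots (with multiplicity): -4, 5.

-4, 5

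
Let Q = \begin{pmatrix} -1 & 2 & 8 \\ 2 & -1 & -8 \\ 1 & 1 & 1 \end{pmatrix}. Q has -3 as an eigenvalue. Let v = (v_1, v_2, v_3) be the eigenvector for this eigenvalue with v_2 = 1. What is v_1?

-1

Q + 3I = [[2, 2, 8], [2, 2, -8], [1, 1, 4]].
Solving (Q + 3I)v = 0 gives the eigenspace spanned by (-1, 1, 0).
With v_2 = 1, v = (-1, 1, 0), so v_1 = -1.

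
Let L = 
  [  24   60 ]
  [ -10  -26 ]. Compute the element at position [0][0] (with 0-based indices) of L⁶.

Characteristic polynomial: λ^2 + 2λ - 24 = (λ - 4)(λ + 6), so the eigenvalues are -6, 4.
λ=4: eigenvector (3, -1).
λ=-6: eigenvector (-2, 1).
P = [[3, -2], [-1, 1]], D = diag(4, -6), P⁻¹ = [[1, 2], [1, 3]].
L⁶ = P·diag(4096, 46656)·P⁻¹ = [[-81024, -255360], [42560, 131776]].
The requested entry is -81024.

-81024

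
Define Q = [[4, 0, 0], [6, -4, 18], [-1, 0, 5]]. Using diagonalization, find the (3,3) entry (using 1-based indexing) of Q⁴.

Characteristic polynomial: t^3 - 5t^2 - 16t + 80 = (t - 5)(t - 4)(t + 4), so the eigenvalues are -4, 4, 5.
t=-4: eigenvector (0, 1, 0).
t=4: eigenvector (1, 3, 1).
t=5: eigenvector (0, 2, 1).
P = [[0, 1, 0], [1, 3, 2], [0, 1, 1]], D = diag(-4, 4, 5), P⁻¹ = [[-1, 1, -2], [1, 0, 0], [-1, 0, 1]].
Q⁴ = P·diag(256, 256, 625)·P⁻¹ = [[256, 0, 0], [-738, 256, 738], [-369, 0, 625]].
The requested entry is 625.

625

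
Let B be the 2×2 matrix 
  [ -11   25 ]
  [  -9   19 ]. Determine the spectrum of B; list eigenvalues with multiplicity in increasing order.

4, 4

Characteristic polynomial: p(λ) = λ^2 - 8λ + 16 = (λ - 4)^2.
Roots (with multiplicity): 4, 4.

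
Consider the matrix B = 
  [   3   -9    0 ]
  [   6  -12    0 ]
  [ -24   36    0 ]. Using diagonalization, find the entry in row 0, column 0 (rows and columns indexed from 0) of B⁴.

-2349

Characteristic polynomial: r^3 + 9r^2 + 18r = r(r + 3)(r + 6), so the eigenvalues are -6, -3, 0.
r=-6: eigenvector (1, 1, -2).
r=-3: eigenvector (3, 2, 0).
r=0: eigenvector (0, 0, 1).
P = [[1, 3, 0], [1, 2, 0], [-2, 0, 1]], D = diag(-6, -3, 0), P⁻¹ = [[-2, 3, 0], [1, -1, 0], [-4, 6, 1]].
B⁴ = P·diag(1296, 81, 0)·P⁻¹ = [[-2349, 3645, 0], [-2430, 3726, 0], [5184, -7776, 0]].
The requested entry is -2349.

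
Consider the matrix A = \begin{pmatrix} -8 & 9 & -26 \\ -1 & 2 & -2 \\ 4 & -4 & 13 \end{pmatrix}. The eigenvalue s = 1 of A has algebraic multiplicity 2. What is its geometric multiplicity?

1

A − 1I = [[-9, 9, -26], [-1, 1, -2], [4, -4, 12]].
This matrix has rank 2, so its null space has dimension 3 − 2 = 1.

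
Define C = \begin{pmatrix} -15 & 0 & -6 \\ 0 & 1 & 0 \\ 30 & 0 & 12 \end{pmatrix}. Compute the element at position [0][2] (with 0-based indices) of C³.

Characteristic polynomial: r^3 + 2r^2 - 3r = r(r - 1)(r + 3), so the eigenvalues are -3, 0, 1.
r=-3: eigenvector (1, 0, -2).
r=1: eigenvector (0, 1, 0).
r=0: eigenvector (-2, 0, 5).
P = [[1, 0, -2], [0, 1, 0], [-2, 0, 5]], D = diag(-3, 1, 0), P⁻¹ = [[5, 0, 2], [0, 1, 0], [2, 0, 1]].
C³ = P·diag(-27, 1, 0)·P⁻¹ = [[-135, 0, -54], [0, 1, 0], [270, 0, 108]].
The requested entry is -54.

-54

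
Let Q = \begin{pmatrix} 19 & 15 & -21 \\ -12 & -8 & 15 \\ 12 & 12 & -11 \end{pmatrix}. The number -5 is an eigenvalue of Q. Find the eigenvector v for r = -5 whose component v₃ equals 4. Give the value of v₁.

6

Q + 5I = [[24, 15, -21], [-12, -3, 15], [12, 12, -6]].
Solving (Q + 5I)v = 0 gives the eigenspace spanned by (6, -4, 4).
With v₃ = 4, v = (6, -4, 4), so v₁ = 6.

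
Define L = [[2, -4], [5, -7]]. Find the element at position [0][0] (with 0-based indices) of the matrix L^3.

Characteristic polynomial: s^2 + 5s + 6 = (s + 2)(s + 3), so the eigenvalues are -3, -2.
s=-3: eigenvector (-4, -5).
s=-2: eigenvector (1, 1).
P = [[-4, 1], [-5, 1]], D = diag(-3, -2), P⁻¹ = [[1, -1], [5, -4]].
L³ = P·diag(-27, -8)·P⁻¹ = [[68, -76], [95, -103]].
The requested entry is 68.

68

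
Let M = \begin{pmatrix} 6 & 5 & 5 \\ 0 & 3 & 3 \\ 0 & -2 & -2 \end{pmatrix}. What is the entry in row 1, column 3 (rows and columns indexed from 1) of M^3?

Characteristic polynomial: t^3 - 7t^2 + 6t = t(t - 6)(t - 1), so the eigenvalues are 0, 1, 6.
t=6: eigenvector (1, 0, 0).
t=1: eigenvector (-1, 3, -2).
t=0: eigenvector (0, -1, 1).
P = [[1, -1, 0], [0, 3, -1], [0, -2, 1]], D = diag(6, 1, 0), P⁻¹ = [[1, 1, 1], [0, 1, 1], [0, 2, 3]].
M³ = P·diag(216, 1, 0)·P⁻¹ = [[216, 215, 215], [0, 3, 3], [0, -2, -2]].
The requested entry is 215.

215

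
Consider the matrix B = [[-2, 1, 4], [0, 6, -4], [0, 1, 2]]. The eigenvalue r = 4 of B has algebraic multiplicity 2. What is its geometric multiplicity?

1

B − 4I = [[-6, 1, 4], [0, 2, -4], [0, 1, -2]].
This matrix has rank 2, so its null space has dimension 3 − 2 = 1.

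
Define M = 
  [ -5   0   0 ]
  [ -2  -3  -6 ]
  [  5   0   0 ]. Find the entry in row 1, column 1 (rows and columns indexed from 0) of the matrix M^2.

9

Characteristic polynomial: r^3 + 8r^2 + 15r = r(r + 3)(r + 5), so the eigenvalues are -5, -3, 0.
r=-5: eigenvector (1, -2, -1).
r=-3: eigenvector (0, 1, 0).
r=0: eigenvector (0, -2, 1).
P = [[1, 0, 0], [-2, 1, -2], [-1, 0, 1]], D = diag(-5, -3, 0), P⁻¹ = [[1, 0, 0], [4, 1, 2], [1, 0, 1]].
M² = P·diag(25, 9, 0)·P⁻¹ = [[25, 0, 0], [-14, 9, 18], [-25, 0, 0]].
The requested entry is 9.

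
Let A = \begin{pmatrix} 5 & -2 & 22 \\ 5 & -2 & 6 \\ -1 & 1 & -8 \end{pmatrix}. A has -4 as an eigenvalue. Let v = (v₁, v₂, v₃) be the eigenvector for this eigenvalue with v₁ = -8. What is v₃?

A + 4I = [[9, -2, 22], [5, 2, 6], [-1, 1, -4]].
Solving (A + 4I)v = 0 gives the eigenspace spanned by (-8, 8, 4).
With v₁ = -8, v = (-8, 8, 4), so v₃ = 4.

4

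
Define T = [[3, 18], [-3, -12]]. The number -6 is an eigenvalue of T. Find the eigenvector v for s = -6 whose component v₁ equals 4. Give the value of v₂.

T + 6I = [[9, 18], [-3, -6]].
Solving (T + 6I)v = 0 gives the eigenspace spanned by (4, -2).
With v₁ = 4, v = (4, -2), so v₂ = -2.

-2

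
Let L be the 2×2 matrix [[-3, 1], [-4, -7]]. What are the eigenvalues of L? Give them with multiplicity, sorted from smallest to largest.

Characteristic polynomial: p(s) = s^2 + 10s + 25 = (s + 5)^2.
Roots (with multiplicity): -5, -5.

-5, -5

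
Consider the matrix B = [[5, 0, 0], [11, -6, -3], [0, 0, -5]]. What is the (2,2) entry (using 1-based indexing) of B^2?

Characteristic polynomial: r^3 + 6r^2 - 25r - 150 = (r - 5)(r + 5)(r + 6), so the eigenvalues are -6, -5, 5.
r=5: eigenvector (1, 1, 0).
r=-6: eigenvector (0, 1, 0).
r=-5: eigenvector (0, -3, 1).
P = [[1, 0, 0], [1, 1, -3], [0, 0, 1]], D = diag(5, -6, -5), P⁻¹ = [[1, 0, 0], [-1, 1, 3], [0, 0, 1]].
B² = P·diag(25, 36, 25)·P⁻¹ = [[25, 0, 0], [-11, 36, 33], [0, 0, 25]].
The requested entry is 36.

36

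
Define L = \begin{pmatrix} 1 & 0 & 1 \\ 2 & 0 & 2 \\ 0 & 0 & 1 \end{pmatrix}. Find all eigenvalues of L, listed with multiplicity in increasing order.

0, 1, 1

Characteristic polynomial: p(s) = s^3 - 2s^2 + s = s(s - 1)^2.
Roots (with multiplicity): 0, 1, 1.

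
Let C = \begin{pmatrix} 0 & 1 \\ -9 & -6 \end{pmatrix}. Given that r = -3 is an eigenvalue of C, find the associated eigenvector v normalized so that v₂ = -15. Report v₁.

5

C + 3I = [[3, 1], [-9, -3]].
Solving (C + 3I)v = 0 gives the eigenspace spanned by (5, -15).
With v₂ = -15, v = (5, -15), so v₁ = 5.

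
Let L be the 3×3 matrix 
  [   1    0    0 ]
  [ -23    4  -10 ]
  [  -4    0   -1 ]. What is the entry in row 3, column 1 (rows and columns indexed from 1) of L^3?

-4

Characteristic polynomial: λ^3 - 4λ^2 - λ + 4 = (λ - 4)(λ - 1)(λ + 1), so the eigenvalues are -1, 1, 4.
λ=4: eigenvector (0, 1, 0).
λ=1: eigenvector (1, 1, -2).
λ=-1: eigenvector (0, 2, 1).
P = [[0, 1, 0], [1, 1, 2], [0, -2, 1]], D = diag(4, 1, -1), P⁻¹ = [[-5, 1, -2], [1, 0, 0], [2, 0, 1]].
L³ = P·diag(64, 1, -1)·P⁻¹ = [[1, 0, 0], [-323, 64, -130], [-4, 0, -1]].
The requested entry is -4.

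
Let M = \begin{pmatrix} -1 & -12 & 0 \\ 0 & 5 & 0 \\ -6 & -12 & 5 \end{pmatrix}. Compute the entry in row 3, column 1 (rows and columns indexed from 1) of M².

Characteristic polynomial: t^3 - 9t^2 + 15t + 25 = (t - 5)^2(t + 1), so the eigenvalues are -1, 5, 5.
t=-1: eigenvector (1, 0, 1).
t=5: eigenvector (-2, 1, -2).
t=5: eigenvector (0, 0, 1).
P = [[1, -2, 0], [0, 1, 0], [1, -2, 1]], D = diag(-1, 5, 5), P⁻¹ = [[1, 2, 0], [0, 1, 0], [-1, 0, 1]].
M² = P·diag(1, 25, 25)·P⁻¹ = [[1, -48, 0], [0, 25, 0], [-24, -48, 25]].
The requested entry is -24.

-24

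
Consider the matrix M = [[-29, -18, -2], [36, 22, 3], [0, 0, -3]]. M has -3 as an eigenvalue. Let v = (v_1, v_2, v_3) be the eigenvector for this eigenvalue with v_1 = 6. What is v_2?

M + 3I = [[-26, -18, -2], [36, 25, 3], [0, 0, 0]].
Solving (M + 3I)v = 0 gives the eigenspace spanned by (6, -9, 3).
With v_1 = 6, v = (6, -9, 3), so v_2 = -9.

-9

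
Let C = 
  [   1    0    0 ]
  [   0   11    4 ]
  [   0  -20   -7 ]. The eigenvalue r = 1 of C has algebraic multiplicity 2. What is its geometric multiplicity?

C − 1I = [[0, 0, 0], [0, 10, 4], [0, -20, -8]].
This matrix has rank 1, so its null space has dimension 3 − 1 = 2.

2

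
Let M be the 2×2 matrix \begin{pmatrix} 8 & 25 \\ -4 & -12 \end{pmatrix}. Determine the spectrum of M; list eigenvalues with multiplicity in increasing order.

Characteristic polynomial: p(s) = s^2 + 4s + 4 = (s + 2)^2.
Roots (with multiplicity): -2, -2.

-2, -2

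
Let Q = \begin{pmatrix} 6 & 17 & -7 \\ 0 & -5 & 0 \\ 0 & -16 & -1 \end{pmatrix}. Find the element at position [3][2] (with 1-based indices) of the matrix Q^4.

2496

Characteristic polynomial: μ^3 - 31μ - 30 = (μ - 6)(μ + 1)(μ + 5), so the eigenvalues are -5, -1, 6.
μ=6: eigenvector (1, 0, 0).
μ=-5: eigenvector (1, 1, 4).
μ=-1: eigenvector (1, 0, 1).
P = [[1, 1, 1], [0, 1, 0], [0, 4, 1]], D = diag(6, -5, -1), P⁻¹ = [[1, 3, -1], [0, 1, 0], [0, -4, 1]].
Q⁴ = P·diag(1296, 625, 1)·P⁻¹ = [[1296, 4509, -1295], [0, 625, 0], [0, 2496, 1]].
The requested entry is 2496.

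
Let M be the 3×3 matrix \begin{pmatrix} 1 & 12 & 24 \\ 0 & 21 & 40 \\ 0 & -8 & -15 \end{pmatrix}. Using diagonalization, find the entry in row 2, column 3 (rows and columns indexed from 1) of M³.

Characteristic polynomial: r^3 - 7r^2 + 11r - 5 = (r - 5)(r - 1)^2, so the eigenvalues are 1, 1, 5.
r=1: eigenvector (1, 0, 0).
r=5: eigenvector (3, 5, -2).
r=1: eigenvector (0, -2, 1).
P = [[1, 3, 0], [0, 5, -2], [0, -2, 1]], D = diag(1, 5, 1), P⁻¹ = [[1, -3, -6], [0, 1, 2], [0, 2, 5]].
M³ = P·diag(1, 125, 1)·P⁻¹ = [[1, 372, 744], [0, 621, 1240], [0, -248, -495]].
The requested entry is 1240.

1240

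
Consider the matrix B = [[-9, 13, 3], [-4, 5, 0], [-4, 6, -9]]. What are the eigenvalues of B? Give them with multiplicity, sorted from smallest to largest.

Characteristic polynomial: p(r) = r^3 + 13r^2 + 55r + 75 = (r + 3)(r + 5)^2.
Roots (with multiplicity): -5, -5, -3.

-5, -5, -3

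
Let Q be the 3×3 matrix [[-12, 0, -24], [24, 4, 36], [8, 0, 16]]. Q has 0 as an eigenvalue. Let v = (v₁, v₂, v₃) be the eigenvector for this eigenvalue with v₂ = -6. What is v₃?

Q = [[-12, 0, -24], [24, 4, 36], [8, 0, 16]].
Solving (Q)v = 0 gives the eigenspace spanned by (4, -6, -2).
With v₂ = -6, v = (4, -6, -2), so v₃ = -2.

-2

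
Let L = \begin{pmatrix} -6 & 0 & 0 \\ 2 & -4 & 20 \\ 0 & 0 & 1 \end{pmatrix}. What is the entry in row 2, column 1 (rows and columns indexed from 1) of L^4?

-1040

Characteristic polynomial: s^3 + 9s^2 + 14s - 24 = (s - 1)(s + 4)(s + 6), so the eigenvalues are -6, -4, 1.
s=1: eigenvector (0, 4, 1).
s=-4: eigenvector (0, 1, 0).
s=-6: eigenvector (1, -1, 0).
P = [[0, 0, 1], [4, 1, -1], [1, 0, 0]], D = diag(1, -4, -6), P⁻¹ = [[0, 0, 1], [1, 1, -4], [1, 0, 0]].
L⁴ = P·diag(1, 256, 1296)·P⁻¹ = [[1296, 0, 0], [-1040, 256, -1020], [0, 0, 1]].
The requested entry is -1040.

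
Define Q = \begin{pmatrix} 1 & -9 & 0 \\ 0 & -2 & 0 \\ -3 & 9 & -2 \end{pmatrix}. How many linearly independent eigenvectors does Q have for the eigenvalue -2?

Q + 2I = [[3, -9, 0], [0, 0, 0], [-3, 9, 0]].
This matrix has rank 1, so its null space has dimension 3 − 1 = 2.

2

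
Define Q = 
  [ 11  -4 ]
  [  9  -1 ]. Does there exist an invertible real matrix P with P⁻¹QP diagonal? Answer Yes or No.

No

Characteristic polynomial: p(r) = r^2 - 10r + 25 = (r - 5)^2.
r = 5 has algebraic multiplicity 2; rank(Q − 5I) = 1, so geometric multiplicity = 1.
Geometric multiplicity < algebraic multiplicity, so Q is not diagonalizable.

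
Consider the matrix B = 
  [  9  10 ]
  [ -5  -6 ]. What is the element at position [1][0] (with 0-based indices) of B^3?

Characteristic polynomial: λ^2 - 3λ - 4 = (λ - 4)(λ + 1), so the eigenvalues are -1, 4.
λ=4: eigenvector (2, -1).
λ=-1: eigenvector (-1, 1).
P = [[2, -1], [-1, 1]], D = diag(4, -1), P⁻¹ = [[1, 1], [1, 2]].
B³ = P·diag(64, -1)·P⁻¹ = [[129, 130], [-65, -66]].
The requested entry is -65.

-65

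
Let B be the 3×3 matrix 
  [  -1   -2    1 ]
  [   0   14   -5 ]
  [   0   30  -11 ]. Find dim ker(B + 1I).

1

B + 1I = [[0, -2, 1], [0, 15, -5], [0, 30, -10]].
This matrix has rank 2, so its null space has dimension 3 − 2 = 1.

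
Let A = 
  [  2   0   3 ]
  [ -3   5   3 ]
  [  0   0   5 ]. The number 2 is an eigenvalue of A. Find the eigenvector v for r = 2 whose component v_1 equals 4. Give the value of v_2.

4

A − 2I = [[0, 0, 3], [-3, 3, 3], [0, 0, 3]].
Solving (A − 2I)v = 0 gives the eigenspace spanned by (4, 4, 0).
With v_1 = 4, v = (4, 4, 0), so v_2 = 4.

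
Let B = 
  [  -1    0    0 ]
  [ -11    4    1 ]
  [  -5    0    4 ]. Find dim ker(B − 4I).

B − 4I = [[-5, 0, 0], [-11, 0, 1], [-5, 0, 0]].
This matrix has rank 2, so its null space has dimension 3 − 2 = 1.

1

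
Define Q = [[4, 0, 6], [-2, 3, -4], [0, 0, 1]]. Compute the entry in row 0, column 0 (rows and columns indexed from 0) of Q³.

64

Characteristic polynomial: μ^3 - 8μ^2 + 19μ - 12 = (μ - 4)(μ - 3)(μ - 1), so the eigenvalues are 1, 3, 4.
μ=4: eigenvector (1, -2, 0).
μ=3: eigenvector (0, 1, 0).
μ=1: eigenvector (-2, 0, 1).
P = [[1, 0, -2], [-2, 1, 0], [0, 0, 1]], D = diag(4, 3, 1), P⁻¹ = [[1, 0, 2], [2, 1, 4], [0, 0, 1]].
Q³ = P·diag(64, 27, 1)·P⁻¹ = [[64, 0, 126], [-74, 27, -148], [0, 0, 1]].
The requested entry is 64.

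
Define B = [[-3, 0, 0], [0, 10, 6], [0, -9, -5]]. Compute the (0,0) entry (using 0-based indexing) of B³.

-27

Characteristic polynomial: s^3 - 2s^2 - 11s + 12 = (s - 4)(s - 1)(s + 3), so the eigenvalues are -3, 1, 4.
s=4: eigenvector (0, 1, -1).
s=-3: eigenvector (1, 0, 0).
s=1: eigenvector (0, -2, 3).
P = [[0, 1, 0], [1, 0, -2], [-1, 0, 3]], D = diag(4, -3, 1), P⁻¹ = [[0, 3, 2], [1, 0, 0], [0, 1, 1]].
B³ = P·diag(64, -27, 1)·P⁻¹ = [[-27, 0, 0], [0, 190, 126], [0, -189, -125]].
The requested entry is -27.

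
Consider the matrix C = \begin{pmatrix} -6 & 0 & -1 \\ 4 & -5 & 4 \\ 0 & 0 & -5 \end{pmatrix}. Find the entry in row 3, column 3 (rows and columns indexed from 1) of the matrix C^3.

-125

Characteristic polynomial: μ^3 + 16μ^2 + 85μ + 150 = (μ + 5)^2(μ + 6), so the eigenvalues are -6, -5, -5.
μ=-5: eigenvector (-1, 4, 1).
μ=-5: eigenvector (0, 1, 0).
μ=-6: eigenvector (1, -4, 0).
P = [[-1, 0, 1], [4, 1, -4], [1, 0, 0]], D = diag(-5, -5, -6), P⁻¹ = [[0, 0, 1], [4, 1, 0], [1, 0, 1]].
C³ = P·diag(-125, -125, -216)·P⁻¹ = [[-216, 0, -91], [364, -125, 364], [0, 0, -125]].
The requested entry is -125.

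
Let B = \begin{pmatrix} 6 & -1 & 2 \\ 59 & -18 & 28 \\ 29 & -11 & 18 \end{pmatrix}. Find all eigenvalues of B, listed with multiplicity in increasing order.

-4, 5, 5

Characteristic polynomial: p(μ) = μ^3 - 6μ^2 - 15μ + 100 = (μ - 5)^2(μ + 4).
Roots (with multiplicity): -4, 5, 5.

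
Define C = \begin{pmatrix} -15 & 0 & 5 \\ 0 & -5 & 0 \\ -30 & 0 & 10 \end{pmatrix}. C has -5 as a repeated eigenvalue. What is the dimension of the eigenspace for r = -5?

C + 5I = [[-10, 0, 5], [0, 0, 0], [-30, 0, 15]].
This matrix has rank 1, so its null space has dimension 3 − 1 = 2.

2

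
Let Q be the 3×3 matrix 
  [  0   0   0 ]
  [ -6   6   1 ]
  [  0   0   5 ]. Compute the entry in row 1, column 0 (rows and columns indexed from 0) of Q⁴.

-1296

Characteristic polynomial: t^3 - 11t^2 + 30t = t(t - 6)(t - 5), so the eigenvalues are 0, 5, 6.
t=0: eigenvector (1, 1, 0).
t=6: eigenvector (0, 1, 0).
t=5: eigenvector (0, -1, 1).
P = [[1, 0, 0], [1, 1, -1], [0, 0, 1]], D = diag(0, 6, 5), P⁻¹ = [[1, 0, 0], [-1, 1, 1], [0, 0, 1]].
Q⁴ = P·diag(0, 1296, 625)·P⁻¹ = [[0, 0, 0], [-1296, 1296, 671], [0, 0, 625]].
The requested entry is -1296.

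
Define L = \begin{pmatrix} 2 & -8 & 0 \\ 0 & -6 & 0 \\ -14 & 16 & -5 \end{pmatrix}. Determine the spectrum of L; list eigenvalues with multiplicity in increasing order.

-6, -5, 2

Characteristic polynomial: p(λ) = λ^3 + 9λ^2 + 8λ - 60 = (λ - 2)(λ + 5)(λ + 6).
Roots (with multiplicity): -6, -5, 2.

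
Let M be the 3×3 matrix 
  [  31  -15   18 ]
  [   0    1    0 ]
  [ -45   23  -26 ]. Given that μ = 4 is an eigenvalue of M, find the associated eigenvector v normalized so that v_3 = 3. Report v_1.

-2

M − 4I = [[27, -15, 18], [0, -3, 0], [-45, 23, -30]].
Solving (M − 4I)v = 0 gives the eigenspace spanned by (-2, 0, 3).
With v_3 = 3, v = (-2, 0, 3), so v_1 = -2.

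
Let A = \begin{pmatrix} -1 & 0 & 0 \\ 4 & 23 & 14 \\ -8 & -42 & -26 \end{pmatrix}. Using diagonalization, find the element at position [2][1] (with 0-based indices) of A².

126

Characteristic polynomial: λ^3 + 4λ^2 - 7λ - 10 = (λ - 2)(λ + 1)(λ + 5), so the eigenvalues are -5, -1, 2.
λ=-1: eigenvector (1, 1, -2).
λ=-5: eigenvector (0, 1, -2).
λ=2: eigenvector (0, 2, -3).
P = [[1, 0, 0], [1, 1, 2], [-2, -2, -3]], D = diag(-1, -5, 2), P⁻¹ = [[1, 0, 0], [-1, -3, -2], [0, 2, 1]].
A² = P·diag(1, 25, 4)·P⁻¹ = [[1, 0, 0], [-24, -59, -42], [48, 126, 88]].
The requested entry is 126.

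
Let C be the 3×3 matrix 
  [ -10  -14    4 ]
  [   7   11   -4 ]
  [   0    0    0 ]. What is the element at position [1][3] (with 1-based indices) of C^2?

Characteristic polynomial: λ^3 - λ^2 - 12λ = λ(λ - 4)(λ + 3), so the eigenvalues are -3, 0, 4.
λ=-3: eigenvector (2, -1, 0).
λ=4: eigenvector (-1, 1, 0).
λ=0: eigenvector (-1, 1, 1).
P = [[2, -1, -1], [-1, 1, 1], [0, 0, 1]], D = diag(-3, 4, 0), P⁻¹ = [[1, 1, 0], [1, 2, -1], [0, 0, 1]].
C² = P·diag(9, 16, 0)·P⁻¹ = [[2, -14, 16], [7, 23, -16], [0, 0, 0]].
The requested entry is 16.

16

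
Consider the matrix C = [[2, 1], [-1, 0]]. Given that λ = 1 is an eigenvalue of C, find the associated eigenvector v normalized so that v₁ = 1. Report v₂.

-1

C − 1I = [[1, 1], [-1, -1]].
Solving (C − 1I)v = 0 gives the eigenspace spanned by (1, -1).
With v₁ = 1, v = (1, -1), so v₂ = -1.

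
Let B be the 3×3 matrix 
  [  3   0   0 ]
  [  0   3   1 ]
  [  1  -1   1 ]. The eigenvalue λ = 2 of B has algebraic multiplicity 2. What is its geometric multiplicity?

1

B − 2I = [[1, 0, 0], [0, 1, 1], [1, -1, -1]].
This matrix has rank 2, so its null space has dimension 3 − 2 = 1.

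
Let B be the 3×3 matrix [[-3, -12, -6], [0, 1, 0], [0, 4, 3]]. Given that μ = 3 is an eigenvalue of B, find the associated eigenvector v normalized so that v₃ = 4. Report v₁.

B − 3I = [[-6, -12, -6], [0, -2, 0], [0, 4, 0]].
Solving (B − 3I)v = 0 gives the eigenspace spanned by (-4, 0, 4).
With v₃ = 4, v = (-4, 0, 4), so v₁ = -4.

-4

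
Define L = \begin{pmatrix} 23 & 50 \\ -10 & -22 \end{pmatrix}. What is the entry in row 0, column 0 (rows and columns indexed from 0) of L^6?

Characteristic polynomial: μ^2 - μ - 6 = (μ - 3)(μ + 2), so the eigenvalues are -2, 3.
μ=3: eigenvector (5, -2).
μ=-2: eigenvector (-2, 1).
P = [[5, -2], [-2, 1]], D = diag(3, -2), P⁻¹ = [[1, 2], [2, 5]].
L⁶ = P·diag(729, 64)·P⁻¹ = [[3389, 6650], [-1330, -2596]].
The requested entry is 3389.

3389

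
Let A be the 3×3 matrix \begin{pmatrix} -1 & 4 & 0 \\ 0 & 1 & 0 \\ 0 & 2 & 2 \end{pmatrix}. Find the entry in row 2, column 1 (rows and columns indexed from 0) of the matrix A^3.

14

Characteristic polynomial: μ^3 - 2μ^2 - μ + 2 = (μ - 2)(μ - 1)(μ + 1), so the eigenvalues are -1, 1, 2.
μ=-1: eigenvector (1, 0, 0).
μ=1: eigenvector (2, 1, -2).
μ=2: eigenvector (0, 0, 1).
P = [[1, 2, 0], [0, 1, 0], [0, -2, 1]], D = diag(-1, 1, 2), P⁻¹ = [[1, -2, 0], [0, 1, 0], [0, 2, 1]].
A³ = P·diag(-1, 1, 8)·P⁻¹ = [[-1, 4, 0], [0, 1, 0], [0, 14, 8]].
The requested entry is 14.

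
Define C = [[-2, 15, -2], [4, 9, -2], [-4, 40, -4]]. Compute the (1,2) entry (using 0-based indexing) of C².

Characteristic polynomial: t^3 - 3t^2 - 34t + 120 = (t - 5)(t - 4)(t + 6), so the eigenvalues are -6, 4, 5.
t=5: eigenvector (1, 1, 4).
t=-6: eigenvector (1, 0, 2).
t=4: eigenvector (2, 2, 9).
P = [[1, 1, 2], [1, 0, 2], [4, 2, 9]], D = diag(5, -6, 4), P⁻¹ = [[4, 5, -2], [1, -1, 0], [-2, -2, 1]].
C² = P·diag(25, 36, 16)·P⁻¹ = [[72, 25, -18], [36, 61, -18], [184, 140, -56]].
The requested entry is -18.

-18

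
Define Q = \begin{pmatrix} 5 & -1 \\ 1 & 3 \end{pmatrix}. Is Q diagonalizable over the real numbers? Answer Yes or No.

No

Characteristic polynomial: p(t) = t^2 - 8t + 16 = (t - 4)^2.
t = 4 has algebraic multiplicity 2; rank(Q − 4I) = 1, so geometric multiplicity = 1.
Geometric multiplicity < algebraic multiplicity, so Q is not diagonalizable.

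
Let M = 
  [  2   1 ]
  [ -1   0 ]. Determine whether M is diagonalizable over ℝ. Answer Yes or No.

No

Characteristic polynomial: p(λ) = λ^2 - 2λ + 1 = (λ - 1)^2.
λ = 1 has algebraic multiplicity 2; rank(M − 1I) = 1, so geometric multiplicity = 1.
Geometric multiplicity < algebraic multiplicity, so M is not diagonalizable.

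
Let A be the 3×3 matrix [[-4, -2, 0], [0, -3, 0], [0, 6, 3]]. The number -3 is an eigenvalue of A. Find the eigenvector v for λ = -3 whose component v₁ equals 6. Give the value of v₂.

-3

A + 3I = [[-1, -2, 0], [0, 0, 0], [0, 6, 6]].
Solving (A + 3I)v = 0 gives the eigenspace spanned by (6, -3, 3).
With v₁ = 6, v = (6, -3, 3), so v₂ = -3.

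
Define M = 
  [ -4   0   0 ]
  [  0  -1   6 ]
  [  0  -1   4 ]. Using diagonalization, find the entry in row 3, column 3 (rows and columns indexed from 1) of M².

Characteristic polynomial: t^3 + t^2 - 10t + 8 = (t - 2)(t - 1)(t + 4), so the eigenvalues are -4, 1, 2.
t=-4: eigenvector (1, 0, 0).
t=1: eigenvector (0, 3, 1).
t=2: eigenvector (0, 2, 1).
P = [[1, 0, 0], [0, 3, 2], [0, 1, 1]], D = diag(-4, 1, 2), P⁻¹ = [[1, 0, 0], [0, 1, -2], [0, -1, 3]].
M² = P·diag(16, 1, 4)·P⁻¹ = [[16, 0, 0], [0, -5, 18], [0, -3, 10]].
The requested entry is 10.

10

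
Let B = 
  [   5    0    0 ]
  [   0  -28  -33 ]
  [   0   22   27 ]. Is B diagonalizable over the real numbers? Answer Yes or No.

Characteristic polynomial: p(t) = t^3 - 4t^2 - 35t + 150 = (t - 5)^2(t + 6).
t = 5 has algebraic multiplicity 2; rank(B − 5I) = 1, so geometric multiplicity = 2.
Every eigenvalue has geometric = algebraic multiplicity, so B is diagonalizable.

Yes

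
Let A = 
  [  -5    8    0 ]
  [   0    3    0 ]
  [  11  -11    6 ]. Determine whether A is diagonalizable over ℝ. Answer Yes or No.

Characteristic polynomial: p(λ) = λ^3 - 4λ^2 - 27λ + 90 = (λ - 6)(λ - 3)(λ + 5).
All 3 eigenvalues are distinct, so A is diagonalizable.

Yes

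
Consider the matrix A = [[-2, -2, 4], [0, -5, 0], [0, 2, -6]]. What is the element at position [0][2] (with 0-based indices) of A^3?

Characteristic polynomial: λ^3 + 13λ^2 + 52λ + 60 = (λ + 2)(λ + 5)(λ + 6), so the eigenvalues are -6, -5, -2.
λ=-2: eigenvector (1, 0, 0).
λ=-5: eigenvector (-2, 1, 2).
λ=-6: eigenvector (-1, 0, 1).
P = [[1, -2, -1], [0, 1, 0], [0, 2, 1]], D = diag(-2, -5, -6), P⁻¹ = [[1, 0, 1], [0, 1, 0], [0, -2, 1]].
A³ = P·diag(-8, -125, -216)·P⁻¹ = [[-8, -182, 208], [0, -125, 0], [0, 182, -216]].
The requested entry is 208.

208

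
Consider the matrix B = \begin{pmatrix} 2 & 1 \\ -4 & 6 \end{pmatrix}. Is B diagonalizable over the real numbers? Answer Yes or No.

Characteristic polynomial: p(λ) = λ^2 - 8λ + 16 = (λ - 4)^2.
λ = 4 has algebraic multiplicity 2; rank(B − 4I) = 1, so geometric multiplicity = 1.
Geometric multiplicity < algebraic multiplicity, so B is not diagonalizable.

No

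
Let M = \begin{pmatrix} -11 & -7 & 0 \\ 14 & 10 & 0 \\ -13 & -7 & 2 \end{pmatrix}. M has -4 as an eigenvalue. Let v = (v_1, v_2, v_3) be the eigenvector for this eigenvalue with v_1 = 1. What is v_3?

M + 4I = [[-7, -7, 0], [14, 14, 0], [-13, -7, 6]].
Solving (M + 4I)v = 0 gives the eigenspace spanned by (1, -1, 1).
With v_1 = 1, v = (1, -1, 1), so v_3 = 1.

1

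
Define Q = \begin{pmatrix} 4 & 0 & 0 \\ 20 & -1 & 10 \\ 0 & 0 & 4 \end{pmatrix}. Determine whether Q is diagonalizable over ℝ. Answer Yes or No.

Characteristic polynomial: p(r) = r^3 - 7r^2 + 8r + 16 = (r - 4)^2(r + 1).
r = 4 has algebraic multiplicity 2; rank(Q − 4I) = 1, so geometric multiplicity = 2.
Every eigenvalue has geometric = algebraic multiplicity, so Q is diagonalizable.

Yes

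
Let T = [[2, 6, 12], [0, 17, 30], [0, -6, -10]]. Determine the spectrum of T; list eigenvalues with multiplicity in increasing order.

Characteristic polynomial: p(λ) = λ^3 - 9λ^2 + 24λ - 20 = (λ - 5)(λ - 2)^2.
Roots (with multiplicity): 2, 2, 5.

2, 2, 5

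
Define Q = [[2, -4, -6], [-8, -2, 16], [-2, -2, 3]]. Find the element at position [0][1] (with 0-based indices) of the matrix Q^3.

-28

Characteristic polynomial: s^3 - 3s^2 - 16s - 12 = (s - 6)(s + 1)(s + 2), so the eigenvalues are -2, -1, 6.
s=6: eigenvector (1, -1, 0).
s=-1: eigenvector (2, 0, 1).
s=-2: eigenvector (4, 1, 2).
P = [[1, 2, 4], [-1, 0, 1], [0, 1, 2]], D = diag(6, -1, -2), P⁻¹ = [[1, 0, -2], [-2, -2, 5], [1, 1, -2]].
Q³ = P·diag(216, -1, -8)·P⁻¹ = [[188, -28, -378], [-224, -8, 448], [-14, -14, 27]].
The requested entry is -28.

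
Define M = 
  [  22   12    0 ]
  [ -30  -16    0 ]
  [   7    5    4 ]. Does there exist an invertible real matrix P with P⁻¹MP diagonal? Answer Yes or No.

No

Characteristic polynomial: p(t) = t^3 - 10t^2 + 32t - 32 = (t - 4)^2(t - 2).
t = 4 has algebraic multiplicity 2; rank(M − 4I) = 2, so geometric multiplicity = 1.
Geometric multiplicity < algebraic multiplicity, so M is not diagonalizable.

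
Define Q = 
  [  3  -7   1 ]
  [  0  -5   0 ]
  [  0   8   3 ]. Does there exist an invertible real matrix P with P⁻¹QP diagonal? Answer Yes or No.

Characteristic polynomial: p(s) = s^3 - s^2 - 21s + 45 = (s - 3)^2(s + 5).
s = 3 has algebraic multiplicity 2; rank(Q − 3I) = 2, so geometric multiplicity = 1.
Geometric multiplicity < algebraic multiplicity, so Q is not diagonalizable.

No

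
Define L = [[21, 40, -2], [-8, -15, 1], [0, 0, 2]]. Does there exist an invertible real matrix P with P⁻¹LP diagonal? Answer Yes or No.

Characteristic polynomial: p(s) = s^3 - 8s^2 + 17s - 10 = (s - 5)(s - 2)(s - 1).
All 3 eigenvalues are distinct, so L is diagonalizable.

Yes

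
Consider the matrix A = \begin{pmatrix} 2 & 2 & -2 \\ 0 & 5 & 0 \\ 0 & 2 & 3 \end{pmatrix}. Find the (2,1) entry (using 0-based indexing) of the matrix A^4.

Characteristic polynomial: r^3 - 10r^2 + 31r - 30 = (r - 5)(r - 3)(r - 2), so the eigenvalues are 2, 3, 5.
r=2: eigenvector (1, 0, 0).
r=5: eigenvector (0, 1, 1).
r=3: eigenvector (-2, 0, 1).
P = [[1, 0, -2], [0, 1, 0], [0, 1, 1]], D = diag(2, 5, 3), P⁻¹ = [[1, -2, 2], [0, 1, 0], [0, -1, 1]].
A⁴ = P·diag(16, 625, 81)·P⁻¹ = [[16, 130, -130], [0, 625, 0], [0, 544, 81]].
The requested entry is 544.

544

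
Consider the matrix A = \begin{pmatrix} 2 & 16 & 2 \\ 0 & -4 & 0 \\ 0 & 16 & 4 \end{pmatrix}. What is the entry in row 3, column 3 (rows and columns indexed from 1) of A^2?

Characteristic polynomial: λ^3 - 2λ^2 - 16λ + 32 = (λ - 4)(λ - 2)(λ + 4), so the eigenvalues are -4, 2, 4.
λ=2: eigenvector (1, 0, 0).
λ=-4: eigenvector (-2, 1, -2).
λ=4: eigenvector (1, 0, 1).
P = [[1, -2, 1], [0, 1, 0], [0, -2, 1]], D = diag(2, -4, 4), P⁻¹ = [[1, 0, -1], [0, 1, 0], [0, 2, 1]].
A² = P·diag(4, 16, 16)·P⁻¹ = [[4, 0, 12], [0, 16, 0], [0, 0, 16]].
The requested entry is 16.

16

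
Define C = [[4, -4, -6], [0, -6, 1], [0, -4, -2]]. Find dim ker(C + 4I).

C + 4I = [[8, -4, -6], [0, -2, 1], [0, -4, 2]].
This matrix has rank 2, so its null space has dimension 3 − 2 = 1.

1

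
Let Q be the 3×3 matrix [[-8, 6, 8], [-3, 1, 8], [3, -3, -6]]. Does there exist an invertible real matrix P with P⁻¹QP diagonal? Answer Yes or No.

Characteristic polynomial: p(μ) = μ^3 + 13μ^2 + 52μ + 60 = (μ + 2)(μ + 5)(μ + 6).
All 3 eigenvalues are distinct, so Q is diagonalizable.

Yes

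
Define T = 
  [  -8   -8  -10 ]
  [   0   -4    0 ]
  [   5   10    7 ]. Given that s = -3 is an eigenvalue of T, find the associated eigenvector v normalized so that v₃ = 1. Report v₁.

-2

T + 3I = [[-5, -8, -10], [0, -1, 0], [5, 10, 10]].
Solving (T + 3I)v = 0 gives the eigenspace spanned by (-2, 0, 1).
With v₃ = 1, v = (-2, 0, 1), so v₁ = -2.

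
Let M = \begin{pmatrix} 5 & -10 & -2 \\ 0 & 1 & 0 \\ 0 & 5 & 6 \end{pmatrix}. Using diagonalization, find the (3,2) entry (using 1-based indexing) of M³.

Characteristic polynomial: λ^3 - 12λ^2 + 41λ - 30 = (λ - 6)(λ - 5)(λ - 1), so the eigenvalues are 1, 5, 6.
λ=5: eigenvector (1, 0, 0).
λ=1: eigenvector (2, 1, -1).
λ=6: eigenvector (-2, 0, 1).
P = [[1, 2, -2], [0, 1, 0], [0, -1, 1]], D = diag(5, 1, 6), P⁻¹ = [[1, 0, 2], [0, 1, 0], [0, 1, 1]].
M³ = P·diag(125, 1, 216)·P⁻¹ = [[125, -430, -182], [0, 1, 0], [0, 215, 216]].
The requested entry is 215.

215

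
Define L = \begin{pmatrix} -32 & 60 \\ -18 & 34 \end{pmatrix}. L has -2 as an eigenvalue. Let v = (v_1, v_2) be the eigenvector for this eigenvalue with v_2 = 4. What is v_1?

8

L + 2I = [[-30, 60], [-18, 36]].
Solving (L + 2I)v = 0 gives the eigenspace spanned by (8, 4).
With v_2 = 4, v = (8, 4), so v_1 = 8.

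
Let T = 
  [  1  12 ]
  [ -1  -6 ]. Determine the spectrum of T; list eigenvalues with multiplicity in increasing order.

-3, -2

Characteristic polynomial: p(μ) = μ^2 + 5μ + 6 = (μ + 2)(μ + 3).
Roots (with multiplicity): -3, -2.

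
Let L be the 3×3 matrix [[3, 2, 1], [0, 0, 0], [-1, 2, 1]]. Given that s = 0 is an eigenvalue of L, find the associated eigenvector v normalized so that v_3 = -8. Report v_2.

L = [[3, 2, 1], [0, 0, 0], [-1, 2, 1]].
Solving (L)v = 0 gives the eigenspace spanned by (0, 4, -8).
With v_3 = -8, v = (0, 4, -8), so v_2 = 4.

4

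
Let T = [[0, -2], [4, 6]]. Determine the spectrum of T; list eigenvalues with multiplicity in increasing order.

2, 4

Characteristic polynomial: p(s) = s^2 - 6s + 8 = (s - 4)(s - 2).
Roots (with multiplicity): 2, 4.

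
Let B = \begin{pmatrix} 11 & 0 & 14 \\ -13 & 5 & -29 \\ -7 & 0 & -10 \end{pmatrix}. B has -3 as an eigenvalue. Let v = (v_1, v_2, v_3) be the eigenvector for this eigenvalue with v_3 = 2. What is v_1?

-2

B + 3I = [[14, 0, 14], [-13, 8, -29], [-7, 0, -7]].
Solving (B + 3I)v = 0 gives the eigenspace spanned by (-2, 4, 2).
With v_3 = 2, v = (-2, 4, 2), so v_1 = -2.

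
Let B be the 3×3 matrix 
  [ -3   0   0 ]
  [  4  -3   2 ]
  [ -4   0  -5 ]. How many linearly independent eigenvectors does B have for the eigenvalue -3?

B + 3I = [[0, 0, 0], [4, 0, 2], [-4, 0, -2]].
This matrix has rank 1, so its null space has dimension 3 − 1 = 2.

2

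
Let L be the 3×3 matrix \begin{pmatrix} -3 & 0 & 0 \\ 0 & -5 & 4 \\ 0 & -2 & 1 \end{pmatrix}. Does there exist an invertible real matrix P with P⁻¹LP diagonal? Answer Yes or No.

Yes

Characteristic polynomial: p(t) = t^3 + 7t^2 + 15t + 9 = (t + 1)(t + 3)^2.
t = -3 has algebraic multiplicity 2; rank(L + 3I) = 1, so geometric multiplicity = 2.
Every eigenvalue has geometric = algebraic multiplicity, so L is diagonalizable.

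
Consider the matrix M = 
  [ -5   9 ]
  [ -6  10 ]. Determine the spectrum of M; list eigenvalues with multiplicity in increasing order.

Characteristic polynomial: p(λ) = λ^2 - 5λ + 4 = (λ - 4)(λ - 1).
Roots (with multiplicity): 1, 4.

1, 4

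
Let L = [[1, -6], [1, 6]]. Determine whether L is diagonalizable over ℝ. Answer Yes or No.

Yes

Characteristic polynomial: p(r) = r^2 - 7r + 12 = (r - 4)(r - 3).
All 2 eigenvalues are distinct, so L is diagonalizable.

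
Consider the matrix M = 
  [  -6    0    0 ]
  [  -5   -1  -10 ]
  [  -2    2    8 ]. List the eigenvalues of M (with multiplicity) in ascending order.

-6, 3, 4

Characteristic polynomial: p(λ) = λ^3 - λ^2 - 30λ + 72 = (λ - 4)(λ - 3)(λ + 6).
Roots (with multiplicity): -6, 3, 4.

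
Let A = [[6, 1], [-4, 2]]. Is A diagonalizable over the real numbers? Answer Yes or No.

No

Characteristic polynomial: p(μ) = μ^2 - 8μ + 16 = (μ - 4)^2.
μ = 4 has algebraic multiplicity 2; rank(A − 4I) = 1, so geometric multiplicity = 1.
Geometric multiplicity < algebraic multiplicity, so A is not diagonalizable.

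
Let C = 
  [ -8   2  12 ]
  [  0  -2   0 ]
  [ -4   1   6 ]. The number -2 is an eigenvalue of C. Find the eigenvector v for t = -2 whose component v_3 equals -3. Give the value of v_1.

-6

C + 2I = [[-6, 2, 12], [0, 0, 0], [-4, 1, 8]].
Solving (C + 2I)v = 0 gives the eigenspace spanned by (-6, 0, -3).
With v_3 = -3, v = (-6, 0, -3), so v_1 = -6.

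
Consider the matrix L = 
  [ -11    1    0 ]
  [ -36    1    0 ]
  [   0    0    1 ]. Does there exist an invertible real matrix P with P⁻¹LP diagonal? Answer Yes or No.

No

Characteristic polynomial: p(s) = s^3 + 9s^2 + 15s - 25 = (s - 1)(s + 5)^2.
s = -5 has algebraic multiplicity 2; rank(L + 5I) = 2, so geometric multiplicity = 1.
Geometric multiplicity < algebraic multiplicity, so L is not diagonalizable.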